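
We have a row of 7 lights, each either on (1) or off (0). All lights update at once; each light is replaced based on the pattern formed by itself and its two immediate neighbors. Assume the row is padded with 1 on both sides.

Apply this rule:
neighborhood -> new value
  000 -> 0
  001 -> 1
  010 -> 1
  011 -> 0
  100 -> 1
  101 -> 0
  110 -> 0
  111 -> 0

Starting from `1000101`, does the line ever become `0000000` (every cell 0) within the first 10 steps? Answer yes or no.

yes

step 1: 0101100
step 2: 0100011
step 3: 0110100
step 4: 0000111
step 5: 1001000
step 6: 0111101
step 7: 0000000
all cells are 0 at step 7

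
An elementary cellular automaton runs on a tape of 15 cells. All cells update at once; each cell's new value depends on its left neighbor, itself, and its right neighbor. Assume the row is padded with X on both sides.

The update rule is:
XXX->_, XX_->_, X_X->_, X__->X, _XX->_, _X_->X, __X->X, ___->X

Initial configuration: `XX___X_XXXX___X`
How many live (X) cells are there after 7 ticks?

__XXXX_____XXX_
XX____XXXXX____
__XXXX_____XXXX
XX____XXXXX____  (repeats tick 2; period 2)
tick 7: __XXXX_____XXXX
count of X: 8

8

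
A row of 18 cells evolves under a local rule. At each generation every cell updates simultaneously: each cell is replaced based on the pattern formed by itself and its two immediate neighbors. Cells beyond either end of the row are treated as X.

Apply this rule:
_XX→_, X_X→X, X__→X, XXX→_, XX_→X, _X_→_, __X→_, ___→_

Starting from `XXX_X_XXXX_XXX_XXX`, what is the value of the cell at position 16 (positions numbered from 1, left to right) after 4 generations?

generation 1: __XX_X___XX__XX___
generation 2: X__XX_X___XX__XX__
generation 3: XX__XX_X___XX__XX_
generation 4: _XX__XX_X___XX__XX
position 16 holds _

_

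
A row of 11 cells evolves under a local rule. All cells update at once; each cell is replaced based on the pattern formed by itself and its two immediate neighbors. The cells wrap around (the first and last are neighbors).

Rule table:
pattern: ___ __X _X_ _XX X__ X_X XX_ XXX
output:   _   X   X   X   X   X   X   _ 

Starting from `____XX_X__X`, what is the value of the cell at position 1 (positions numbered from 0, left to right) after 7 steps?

_

X__XXXXXXXX
XXXX_______
X__XX_____X
XXXXXX___XX
_____XX_XX_
____XXXXXXX
X__XX_____X
position 1 holds _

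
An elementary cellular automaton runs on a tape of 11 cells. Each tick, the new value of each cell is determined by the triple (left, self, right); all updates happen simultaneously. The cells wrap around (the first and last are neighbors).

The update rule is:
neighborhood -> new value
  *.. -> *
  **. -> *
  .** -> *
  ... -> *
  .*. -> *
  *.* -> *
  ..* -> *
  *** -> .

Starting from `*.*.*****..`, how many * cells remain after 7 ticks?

*****...***
....*****..
*****...***  (repeats tick 1; period 2)
tick 7: *****...***
count of *: 8

8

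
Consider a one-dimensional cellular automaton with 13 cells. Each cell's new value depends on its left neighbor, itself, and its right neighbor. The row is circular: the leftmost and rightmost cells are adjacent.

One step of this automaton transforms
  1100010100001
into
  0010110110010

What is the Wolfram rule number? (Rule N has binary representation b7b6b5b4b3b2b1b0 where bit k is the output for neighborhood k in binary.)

position 0: 111 → 0  (bit 7 = 0)
position 1: 110 → 0  (bit 6 = 0)
position 6: 101 → 0  (bit 5 = 0)
position 2: 100 → 1  (bit 4 = 1)
position 12: 011 → 0  (bit 3 = 0)
position 5: 010 → 1  (bit 2 = 1)
position 4: 001 → 1  (bit 1 = 1)
position 3: 000 → 0  (bit 0 = 0)
bits b7..b0 = 00010110 = 22

22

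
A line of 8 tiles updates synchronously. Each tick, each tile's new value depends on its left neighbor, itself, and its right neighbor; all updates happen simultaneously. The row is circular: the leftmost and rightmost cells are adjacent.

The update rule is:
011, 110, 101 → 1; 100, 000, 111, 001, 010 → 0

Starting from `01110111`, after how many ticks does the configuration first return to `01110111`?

2

11011101
01110111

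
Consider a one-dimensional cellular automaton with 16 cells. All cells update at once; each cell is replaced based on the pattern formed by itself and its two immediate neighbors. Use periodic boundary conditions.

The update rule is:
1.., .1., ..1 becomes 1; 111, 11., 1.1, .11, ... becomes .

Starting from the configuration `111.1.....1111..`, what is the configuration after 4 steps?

....11...1....11
1..1..1.111..1..
1111111....11111
.......1..1.....

.......1..1.....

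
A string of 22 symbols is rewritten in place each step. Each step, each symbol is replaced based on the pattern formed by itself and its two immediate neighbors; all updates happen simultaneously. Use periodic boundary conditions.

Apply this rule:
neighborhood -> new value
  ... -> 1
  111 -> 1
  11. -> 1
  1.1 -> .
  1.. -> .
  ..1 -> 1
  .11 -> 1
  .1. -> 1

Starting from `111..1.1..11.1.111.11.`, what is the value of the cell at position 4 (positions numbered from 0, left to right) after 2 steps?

111.11.1.111.1.111.11.
111.11.1.111.1.111.11.
position 4 holds 1

1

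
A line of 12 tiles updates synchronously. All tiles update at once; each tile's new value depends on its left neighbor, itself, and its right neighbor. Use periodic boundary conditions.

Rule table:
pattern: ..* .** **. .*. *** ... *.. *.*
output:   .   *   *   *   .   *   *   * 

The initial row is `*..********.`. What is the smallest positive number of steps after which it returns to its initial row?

**.*......**
.********.*.
.*......****
*******.*..*
......****.*
*****.*..***
....****.*..
***.*..*****
..****.*....
*.*..*******
****.*......
*..********.

12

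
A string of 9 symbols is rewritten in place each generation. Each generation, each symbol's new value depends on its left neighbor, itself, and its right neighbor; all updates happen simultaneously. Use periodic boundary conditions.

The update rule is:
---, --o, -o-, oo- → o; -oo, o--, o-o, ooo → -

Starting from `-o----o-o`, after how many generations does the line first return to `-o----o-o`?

2

generation 1: -o-oooo-o
generation 2: -o----o-o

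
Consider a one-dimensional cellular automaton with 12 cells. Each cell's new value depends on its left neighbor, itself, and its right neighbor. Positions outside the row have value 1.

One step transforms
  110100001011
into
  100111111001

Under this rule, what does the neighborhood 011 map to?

At position 10 the neighborhood is 011; the next row has 0 there.

0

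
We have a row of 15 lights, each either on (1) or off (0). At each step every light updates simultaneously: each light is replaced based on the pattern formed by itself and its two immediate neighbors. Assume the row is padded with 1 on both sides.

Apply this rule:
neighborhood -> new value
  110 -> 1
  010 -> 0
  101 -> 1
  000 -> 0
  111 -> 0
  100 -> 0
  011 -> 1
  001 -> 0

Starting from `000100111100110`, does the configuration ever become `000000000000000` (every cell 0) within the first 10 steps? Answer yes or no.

yes

step 1: 000000100100111
step 2: 000000000000100
step 3: 000000000000000
all cells are 0 at step 3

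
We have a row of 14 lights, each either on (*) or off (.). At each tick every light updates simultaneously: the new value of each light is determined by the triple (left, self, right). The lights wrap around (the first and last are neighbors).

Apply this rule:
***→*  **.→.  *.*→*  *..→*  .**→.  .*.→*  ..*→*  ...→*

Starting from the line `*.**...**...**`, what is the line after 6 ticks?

**.***.**.***.

.*..***..***.*
****.*.**.*.**
***.***..***.*
**.*.*.**.*.*.
..*****..*****
**.***.**.***.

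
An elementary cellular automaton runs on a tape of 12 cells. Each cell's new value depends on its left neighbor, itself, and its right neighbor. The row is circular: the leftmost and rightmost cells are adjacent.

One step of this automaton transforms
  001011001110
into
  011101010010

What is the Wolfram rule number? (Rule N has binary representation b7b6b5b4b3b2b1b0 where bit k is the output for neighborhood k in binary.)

102

position 9: 111 → 0  (bit 7 = 0)
position 5: 110 → 1  (bit 6 = 1)
position 3: 101 → 1  (bit 5 = 1)
position 6: 100 → 0  (bit 4 = 0)
position 4: 011 → 0  (bit 3 = 0)
position 2: 010 → 1  (bit 2 = 1)
position 1: 001 → 1  (bit 1 = 1)
position 0: 000 → 0  (bit 0 = 0)
bits b7..b0 = 01100110 = 102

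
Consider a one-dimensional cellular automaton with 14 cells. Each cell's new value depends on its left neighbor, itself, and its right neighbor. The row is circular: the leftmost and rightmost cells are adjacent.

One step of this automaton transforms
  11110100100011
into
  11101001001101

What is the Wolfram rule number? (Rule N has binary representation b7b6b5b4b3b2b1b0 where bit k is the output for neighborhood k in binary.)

163

position 0: 111 → 1  (bit 7 = 1)
position 3: 110 → 0  (bit 6 = 0)
position 4: 101 → 1  (bit 5 = 1)
position 6: 100 → 0  (bit 4 = 0)
position 12: 011 → 0  (bit 3 = 0)
position 5: 010 → 0  (bit 2 = 0)
position 7: 001 → 1  (bit 1 = 1)
position 10: 000 → 1  (bit 0 = 1)
bits b7..b0 = 10100011 = 163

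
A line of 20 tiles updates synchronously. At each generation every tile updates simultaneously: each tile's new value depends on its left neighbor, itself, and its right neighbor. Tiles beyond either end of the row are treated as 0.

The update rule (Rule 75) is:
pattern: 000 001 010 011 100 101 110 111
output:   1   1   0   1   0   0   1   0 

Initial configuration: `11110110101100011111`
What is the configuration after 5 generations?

10010110001101110001
00100110111101010110
11001110100100000110
11011010001001111110
11011000110011000010

11011000110011000010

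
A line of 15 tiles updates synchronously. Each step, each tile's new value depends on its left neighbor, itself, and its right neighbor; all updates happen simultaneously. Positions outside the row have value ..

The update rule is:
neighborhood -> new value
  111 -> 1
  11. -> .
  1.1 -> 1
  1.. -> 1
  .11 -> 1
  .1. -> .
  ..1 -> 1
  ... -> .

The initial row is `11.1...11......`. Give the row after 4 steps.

step 1: 1.1.1.11.1.....
step 2: .1.1.11.1.1....
step 3: 1.1.11.1.1.1...
step 4: .1.11.1.1.1.1..

.1.11.1.1.1.1..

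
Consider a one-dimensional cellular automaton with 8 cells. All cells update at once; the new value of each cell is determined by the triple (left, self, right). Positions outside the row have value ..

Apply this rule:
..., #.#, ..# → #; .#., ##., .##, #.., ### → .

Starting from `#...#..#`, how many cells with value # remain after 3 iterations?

3

..##..#.
##...#..
...##..#
count of #: 3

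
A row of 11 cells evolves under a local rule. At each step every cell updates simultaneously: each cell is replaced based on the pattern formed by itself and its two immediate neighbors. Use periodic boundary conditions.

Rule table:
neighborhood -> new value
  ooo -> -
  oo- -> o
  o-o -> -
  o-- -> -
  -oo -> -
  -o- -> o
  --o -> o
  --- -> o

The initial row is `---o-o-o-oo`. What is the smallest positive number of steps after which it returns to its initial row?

-ooo-o-o--o
---o-o-o-oo

2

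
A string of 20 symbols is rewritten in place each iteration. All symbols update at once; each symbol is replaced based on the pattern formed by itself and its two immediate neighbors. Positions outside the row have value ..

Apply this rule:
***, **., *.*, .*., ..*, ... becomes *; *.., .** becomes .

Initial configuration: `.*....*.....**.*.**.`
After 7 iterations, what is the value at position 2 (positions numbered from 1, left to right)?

*

iteration 1: **.****.****.****.*.
iteration 2: .**.****.****.*****.
iteration 3: *.**.****.****.****.
iteration 4: **.**.****.****.***.
iteration 5: .**.**.****.****.**.
iteration 6: *.**.**.****.****.*.
iteration 7: **.**.**.****.*****.
position 2 holds *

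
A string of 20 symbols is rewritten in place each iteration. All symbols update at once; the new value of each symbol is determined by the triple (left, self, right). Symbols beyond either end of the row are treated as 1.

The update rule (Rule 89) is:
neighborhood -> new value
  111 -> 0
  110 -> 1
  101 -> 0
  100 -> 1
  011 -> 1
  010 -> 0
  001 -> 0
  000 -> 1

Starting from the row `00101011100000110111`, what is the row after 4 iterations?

10000010111110110100
11111000100010110010
00001110011000111000
11101011011110101110

11101011011110101110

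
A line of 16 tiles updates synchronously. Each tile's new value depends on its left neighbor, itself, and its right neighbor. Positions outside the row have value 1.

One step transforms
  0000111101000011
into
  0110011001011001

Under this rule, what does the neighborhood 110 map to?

0

At position 7 the neighborhood is 110; the next row has 0 there.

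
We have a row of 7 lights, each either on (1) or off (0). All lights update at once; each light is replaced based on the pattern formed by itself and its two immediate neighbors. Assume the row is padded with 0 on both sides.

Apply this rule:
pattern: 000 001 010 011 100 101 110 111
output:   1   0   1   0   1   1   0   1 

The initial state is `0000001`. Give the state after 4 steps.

step 1: 1111101
step 2: 0111011
step 3: 0010100
step 4: 1011111

1011111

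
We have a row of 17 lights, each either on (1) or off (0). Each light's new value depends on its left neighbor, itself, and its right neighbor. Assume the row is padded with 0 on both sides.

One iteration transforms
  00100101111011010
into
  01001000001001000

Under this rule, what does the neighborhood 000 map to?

At position 0 the neighborhood is 000; the next row has 0 there.

0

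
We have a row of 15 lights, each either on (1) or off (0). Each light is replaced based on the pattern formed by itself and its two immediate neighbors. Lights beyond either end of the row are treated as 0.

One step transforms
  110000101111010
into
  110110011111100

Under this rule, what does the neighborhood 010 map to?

At position 6 the neighborhood is 010; the next row has 0 there.

0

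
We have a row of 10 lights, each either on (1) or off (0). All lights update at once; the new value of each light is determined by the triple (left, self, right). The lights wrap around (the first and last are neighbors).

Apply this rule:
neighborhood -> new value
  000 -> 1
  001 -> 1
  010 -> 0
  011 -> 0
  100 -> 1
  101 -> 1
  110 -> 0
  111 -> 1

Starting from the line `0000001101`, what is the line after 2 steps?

step 1: 1111110010
step 2: 0111101101

0111101101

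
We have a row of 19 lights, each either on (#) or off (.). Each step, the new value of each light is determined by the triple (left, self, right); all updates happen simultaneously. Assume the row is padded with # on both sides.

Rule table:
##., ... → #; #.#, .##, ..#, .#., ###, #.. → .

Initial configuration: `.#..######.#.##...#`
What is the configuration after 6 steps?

step 1: .........#....#.#..
step 2: .#######...##......
step 3: .......#.#..#.####.
step 4: .#####...........#.
step 5: .....#.#########...
step 6: .###...........#.#.

.###...........#.#.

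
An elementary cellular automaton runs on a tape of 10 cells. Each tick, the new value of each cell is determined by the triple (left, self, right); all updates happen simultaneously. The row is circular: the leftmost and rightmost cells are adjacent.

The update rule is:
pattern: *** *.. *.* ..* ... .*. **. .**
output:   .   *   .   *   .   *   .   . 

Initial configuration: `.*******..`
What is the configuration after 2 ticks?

**.....**.

tick 1: *.......*.
tick 2: **.....**.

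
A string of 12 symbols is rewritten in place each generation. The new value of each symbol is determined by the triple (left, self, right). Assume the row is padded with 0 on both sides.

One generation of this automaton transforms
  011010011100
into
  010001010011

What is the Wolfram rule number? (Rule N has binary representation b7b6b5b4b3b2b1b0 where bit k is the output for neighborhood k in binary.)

position 8: 111 → 0  (bit 7 = 0)
position 2: 110 → 0  (bit 6 = 0)
position 3: 101 → 0  (bit 5 = 0)
position 5: 100 → 1  (bit 4 = 1)
position 1: 011 → 1  (bit 3 = 1)
position 4: 010 → 0  (bit 2 = 0)
position 0: 001 → 0  (bit 1 = 0)
position 11: 000 → 1  (bit 0 = 1)
bits b7..b0 = 00011001 = 25

25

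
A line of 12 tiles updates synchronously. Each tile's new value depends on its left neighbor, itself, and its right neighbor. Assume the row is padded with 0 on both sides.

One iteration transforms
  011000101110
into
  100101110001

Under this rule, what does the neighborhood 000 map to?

At position 4 the neighborhood is 000; the next row has 0 there.

0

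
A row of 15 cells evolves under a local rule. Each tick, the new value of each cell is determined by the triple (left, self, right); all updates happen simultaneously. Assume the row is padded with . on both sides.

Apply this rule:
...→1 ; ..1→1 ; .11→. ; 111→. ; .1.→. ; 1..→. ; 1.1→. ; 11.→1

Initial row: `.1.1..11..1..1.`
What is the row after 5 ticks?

1....11111....1

1....1.1.1..1..
..111......1..1
11..1.11111..1.
.1.1......1.1..
1....11111....1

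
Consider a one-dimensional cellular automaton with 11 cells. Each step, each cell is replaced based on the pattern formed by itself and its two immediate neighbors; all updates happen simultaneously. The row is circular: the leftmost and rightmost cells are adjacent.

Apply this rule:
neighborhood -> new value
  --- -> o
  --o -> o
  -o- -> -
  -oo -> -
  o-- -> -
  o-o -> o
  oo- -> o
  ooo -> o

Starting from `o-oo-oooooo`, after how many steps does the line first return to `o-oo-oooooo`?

step 1: oo-oo-ooooo
step 2: ooo-oo-oooo
step 3: oooo-oo-ooo
step 4: ooooo-oo-oo
step 5: oooooo-oo-o
step 6: ooooooo-oo-
step 7: -ooooooo-oo
step 8: o-ooooooo-o
step 9: oo-ooooooo-
step 10: -oo-ooooooo
step 11: o-oo-oooooo

11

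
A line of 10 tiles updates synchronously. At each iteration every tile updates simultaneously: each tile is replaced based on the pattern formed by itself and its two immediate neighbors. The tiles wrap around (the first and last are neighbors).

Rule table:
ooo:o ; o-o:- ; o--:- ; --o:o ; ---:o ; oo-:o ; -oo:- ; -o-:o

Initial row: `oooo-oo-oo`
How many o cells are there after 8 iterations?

6

iteration 1: oooo--o--o
iteration 2: oooo-oo-o-
iteration 3: -ooo--o-o-
iteration 4: o-oo-oo-o-
iteration 5: o--o--o-o-
iteration 6: o-oo-oo-o-  (repeats iteration 4; period 2)
iteration 8: o-oo-oo-o-
count of o: 6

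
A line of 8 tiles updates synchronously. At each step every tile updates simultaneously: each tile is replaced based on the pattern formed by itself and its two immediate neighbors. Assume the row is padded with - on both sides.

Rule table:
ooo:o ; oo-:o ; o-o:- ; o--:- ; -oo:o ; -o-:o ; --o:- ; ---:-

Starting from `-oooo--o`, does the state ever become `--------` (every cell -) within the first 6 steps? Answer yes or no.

step 1: -oooo--o  (fixed point — unchanged through step 6)
step 6 is -oooo--o, still not uniform -

no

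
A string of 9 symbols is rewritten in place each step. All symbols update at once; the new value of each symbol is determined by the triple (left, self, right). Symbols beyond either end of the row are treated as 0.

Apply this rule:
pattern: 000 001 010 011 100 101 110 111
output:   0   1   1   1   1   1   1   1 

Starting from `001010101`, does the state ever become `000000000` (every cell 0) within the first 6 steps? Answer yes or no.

no

step 1: 011111111
step 2: 111111111
step 3: 111111111  (fixed point — unchanged through step 6)
step 6 is 111111111, still not uniform 0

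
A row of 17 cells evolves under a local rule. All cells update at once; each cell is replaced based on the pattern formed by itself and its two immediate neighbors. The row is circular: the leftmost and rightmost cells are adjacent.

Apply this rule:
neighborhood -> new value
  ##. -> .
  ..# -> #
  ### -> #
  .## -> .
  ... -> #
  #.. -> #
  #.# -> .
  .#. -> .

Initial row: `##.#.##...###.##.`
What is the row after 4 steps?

#####.###.#...###

step 1: .......###.#.....
step 2: #######.#...#####
step 3: ######...###.####
step 4: #####.###.#...###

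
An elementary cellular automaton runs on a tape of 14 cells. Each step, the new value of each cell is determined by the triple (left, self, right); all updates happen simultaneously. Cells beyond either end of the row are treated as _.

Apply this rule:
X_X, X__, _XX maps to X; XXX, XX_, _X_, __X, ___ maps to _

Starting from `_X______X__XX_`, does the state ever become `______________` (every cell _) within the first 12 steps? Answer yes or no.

__X______X_X_X
___X______X_X_
____X______X_X
_____X______X_
______X______X
_______X______
________X_____
_________X____
__________X___
___________X__
____________X_
_____________X
step 12 is _____________X, still not uniform _

no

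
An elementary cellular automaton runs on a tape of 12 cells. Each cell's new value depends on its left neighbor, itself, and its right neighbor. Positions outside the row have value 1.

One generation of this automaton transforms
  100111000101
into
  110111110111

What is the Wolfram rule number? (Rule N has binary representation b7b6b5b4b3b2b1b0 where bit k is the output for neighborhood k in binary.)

253

position 4: 111 → 1  (bit 7 = 1)
position 0: 110 → 1  (bit 6 = 1)
position 10: 101 → 1  (bit 5 = 1)
position 1: 100 → 1  (bit 4 = 1)
position 3: 011 → 1  (bit 3 = 1)
position 9: 010 → 1  (bit 2 = 1)
position 2: 001 → 0  (bit 1 = 0)
position 7: 000 → 1  (bit 0 = 1)
bits b7..b0 = 11111101 = 253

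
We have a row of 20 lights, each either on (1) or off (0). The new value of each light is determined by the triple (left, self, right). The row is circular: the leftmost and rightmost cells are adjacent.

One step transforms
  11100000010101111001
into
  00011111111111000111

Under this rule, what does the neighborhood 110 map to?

0

At position 2 the neighborhood is 110; the next row has 0 there.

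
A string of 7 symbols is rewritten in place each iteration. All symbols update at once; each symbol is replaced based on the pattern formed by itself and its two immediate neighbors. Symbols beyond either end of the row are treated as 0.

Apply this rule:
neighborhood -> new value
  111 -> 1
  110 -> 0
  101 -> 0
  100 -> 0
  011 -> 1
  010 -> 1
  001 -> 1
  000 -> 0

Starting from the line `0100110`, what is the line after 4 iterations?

1101100
1001000
1011000
1010000

1010000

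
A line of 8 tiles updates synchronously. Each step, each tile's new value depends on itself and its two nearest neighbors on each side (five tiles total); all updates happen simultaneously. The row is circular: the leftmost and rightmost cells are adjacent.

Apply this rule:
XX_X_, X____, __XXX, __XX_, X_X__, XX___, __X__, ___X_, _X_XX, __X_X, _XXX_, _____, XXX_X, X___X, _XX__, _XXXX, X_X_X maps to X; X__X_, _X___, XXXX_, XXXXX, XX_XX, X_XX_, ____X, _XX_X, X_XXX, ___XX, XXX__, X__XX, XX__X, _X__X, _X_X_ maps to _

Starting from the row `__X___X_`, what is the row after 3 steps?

XXX_XXX_
_XX__XX_
_XX__XX_

_XX__XX_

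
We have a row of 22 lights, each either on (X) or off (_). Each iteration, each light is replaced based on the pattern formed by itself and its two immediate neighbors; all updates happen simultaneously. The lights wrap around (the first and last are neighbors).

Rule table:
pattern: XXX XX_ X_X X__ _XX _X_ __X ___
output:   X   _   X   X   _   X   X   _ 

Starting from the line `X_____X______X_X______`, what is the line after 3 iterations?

XX___XXX____XXXXX____X
X_X_X_X_X__X_XXX_X__X_
XXXXXXXXXXXXX_X_XXXXXX

XXXXXXXXXXXXX_X_XXXXXX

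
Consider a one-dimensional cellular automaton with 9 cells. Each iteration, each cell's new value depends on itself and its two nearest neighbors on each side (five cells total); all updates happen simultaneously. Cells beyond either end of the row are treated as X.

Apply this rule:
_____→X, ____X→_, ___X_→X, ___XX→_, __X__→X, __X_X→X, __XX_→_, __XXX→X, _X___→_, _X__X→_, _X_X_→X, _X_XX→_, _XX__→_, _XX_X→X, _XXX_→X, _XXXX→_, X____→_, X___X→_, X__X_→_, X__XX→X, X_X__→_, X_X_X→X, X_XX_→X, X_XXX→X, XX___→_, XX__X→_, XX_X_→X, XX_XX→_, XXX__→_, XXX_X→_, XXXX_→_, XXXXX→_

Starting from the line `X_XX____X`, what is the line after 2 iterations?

iteration 1: __X_____X
iteration 2: __X__X__X

__X__X__X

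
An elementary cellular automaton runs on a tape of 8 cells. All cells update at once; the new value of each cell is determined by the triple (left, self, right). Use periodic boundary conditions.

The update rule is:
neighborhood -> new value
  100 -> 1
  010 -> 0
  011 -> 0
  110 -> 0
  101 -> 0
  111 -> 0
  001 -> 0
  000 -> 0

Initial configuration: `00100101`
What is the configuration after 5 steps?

10010000
01001000
00100100
00010010
00001001

00001001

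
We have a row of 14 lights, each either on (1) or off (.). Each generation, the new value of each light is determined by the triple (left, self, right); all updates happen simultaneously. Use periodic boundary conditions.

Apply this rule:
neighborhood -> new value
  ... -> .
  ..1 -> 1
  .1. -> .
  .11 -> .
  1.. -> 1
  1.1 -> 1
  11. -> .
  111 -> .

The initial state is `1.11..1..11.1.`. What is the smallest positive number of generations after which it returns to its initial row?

generation 1: .1..11.11..1.1
generation 2: 1.11..1..11.1.

2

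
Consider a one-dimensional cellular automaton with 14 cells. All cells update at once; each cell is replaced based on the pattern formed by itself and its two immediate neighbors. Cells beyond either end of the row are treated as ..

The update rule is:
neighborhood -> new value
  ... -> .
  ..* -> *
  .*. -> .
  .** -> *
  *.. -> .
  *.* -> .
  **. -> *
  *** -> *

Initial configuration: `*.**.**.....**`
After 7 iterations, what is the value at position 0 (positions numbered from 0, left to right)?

*

..**.**....***
.***.**...****
****.**..*****
****.**.******
****.**.******  (fixed point — unchanged through iteration 7)
position 0 holds *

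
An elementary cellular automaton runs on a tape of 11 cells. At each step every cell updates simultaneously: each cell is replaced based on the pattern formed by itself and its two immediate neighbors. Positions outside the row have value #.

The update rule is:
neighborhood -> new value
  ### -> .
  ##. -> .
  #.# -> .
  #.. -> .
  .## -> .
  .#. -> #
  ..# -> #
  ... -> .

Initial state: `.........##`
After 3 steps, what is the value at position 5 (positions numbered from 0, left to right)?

........#..
.......##.#
......#....
position 5 holds .

.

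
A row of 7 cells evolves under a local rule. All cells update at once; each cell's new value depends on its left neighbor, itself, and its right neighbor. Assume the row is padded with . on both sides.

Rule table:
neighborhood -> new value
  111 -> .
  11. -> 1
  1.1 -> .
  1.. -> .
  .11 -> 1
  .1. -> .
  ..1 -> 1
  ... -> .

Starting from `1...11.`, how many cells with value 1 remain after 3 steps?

3

...111.
..11.1.
.111...
count of 1: 3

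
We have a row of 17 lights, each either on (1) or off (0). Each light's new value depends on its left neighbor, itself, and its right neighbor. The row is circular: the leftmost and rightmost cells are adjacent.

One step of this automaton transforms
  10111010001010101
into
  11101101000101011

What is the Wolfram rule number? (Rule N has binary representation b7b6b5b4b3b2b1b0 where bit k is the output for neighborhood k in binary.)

120

position 3: 111 → 0  (bit 7 = 0)
position 0: 110 → 1  (bit 6 = 1)
position 1: 101 → 1  (bit 5 = 1)
position 7: 100 → 1  (bit 4 = 1)
position 2: 011 → 1  (bit 3 = 1)
position 6: 010 → 0  (bit 2 = 0)
position 9: 001 → 0  (bit 1 = 0)
position 8: 000 → 0  (bit 0 = 0)
bits b7..b0 = 01111000 = 120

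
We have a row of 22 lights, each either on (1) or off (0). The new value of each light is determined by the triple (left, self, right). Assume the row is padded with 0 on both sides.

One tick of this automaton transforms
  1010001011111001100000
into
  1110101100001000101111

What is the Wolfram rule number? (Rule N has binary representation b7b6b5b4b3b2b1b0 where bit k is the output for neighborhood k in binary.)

position 9: 111 → 0  (bit 7 = 0)
position 12: 110 → 1  (bit 6 = 1)
position 1: 101 → 1  (bit 5 = 1)
position 3: 100 → 0  (bit 4 = 0)
position 8: 011 → 0  (bit 3 = 0)
position 0: 010 → 1  (bit 2 = 1)
position 5: 001 → 0  (bit 1 = 0)
position 4: 000 → 1  (bit 0 = 1)
bits b7..b0 = 01100101 = 101

101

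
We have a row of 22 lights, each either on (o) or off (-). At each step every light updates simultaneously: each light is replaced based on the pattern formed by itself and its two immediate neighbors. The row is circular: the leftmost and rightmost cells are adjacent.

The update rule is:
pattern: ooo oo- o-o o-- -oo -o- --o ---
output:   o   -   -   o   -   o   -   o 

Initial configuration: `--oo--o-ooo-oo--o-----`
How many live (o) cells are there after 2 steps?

step 1: o---o-o--o----o-oooooo
step 2: -oo-o-oo-oooo-o--ooooo
count of o: 15

15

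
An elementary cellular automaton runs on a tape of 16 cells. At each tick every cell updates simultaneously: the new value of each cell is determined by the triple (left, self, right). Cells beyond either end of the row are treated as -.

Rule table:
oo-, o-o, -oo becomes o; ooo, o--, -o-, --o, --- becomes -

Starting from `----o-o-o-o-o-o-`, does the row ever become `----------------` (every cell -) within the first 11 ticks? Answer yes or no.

-----o-o-o-o-o--
------o-o-o-o---
-------o-o-o----
--------o-o-----
---------o------
----------------
all cells are - at tick 6

yes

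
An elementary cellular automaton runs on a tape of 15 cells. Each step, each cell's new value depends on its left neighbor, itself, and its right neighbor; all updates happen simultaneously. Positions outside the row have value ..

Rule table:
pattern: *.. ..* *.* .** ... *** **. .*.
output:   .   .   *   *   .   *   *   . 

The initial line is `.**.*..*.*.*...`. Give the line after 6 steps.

.***...........

.***....*.*....
.***.....*.....
.***...........
.***...........  (fixed point — unchanged through step 6)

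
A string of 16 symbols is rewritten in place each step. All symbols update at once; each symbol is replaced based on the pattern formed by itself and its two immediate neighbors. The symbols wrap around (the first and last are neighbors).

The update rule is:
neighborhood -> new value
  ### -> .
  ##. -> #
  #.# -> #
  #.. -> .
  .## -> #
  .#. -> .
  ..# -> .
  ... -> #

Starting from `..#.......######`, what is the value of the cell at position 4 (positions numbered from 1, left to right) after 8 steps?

....#####.#....#
.##.#...##..##..
.###..#.##..##.#
##.#...###..###.
###..#.#.#..#.##
..#...#.#....##.
#...#..#..##.##.
..#.......######
position 4 holds .

.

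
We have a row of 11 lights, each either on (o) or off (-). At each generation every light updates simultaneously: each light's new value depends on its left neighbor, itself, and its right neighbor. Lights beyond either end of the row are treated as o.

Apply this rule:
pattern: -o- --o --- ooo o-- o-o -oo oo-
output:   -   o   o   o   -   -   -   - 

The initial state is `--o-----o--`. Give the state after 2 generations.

---o-oo--o-

generation 1: -o--oooo--o
generation 2: ---o-oo--o-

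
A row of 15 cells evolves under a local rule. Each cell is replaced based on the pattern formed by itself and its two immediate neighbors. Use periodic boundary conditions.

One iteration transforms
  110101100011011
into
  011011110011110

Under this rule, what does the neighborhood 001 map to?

0

At position 9 the neighborhood is 001; the next row has 0 there.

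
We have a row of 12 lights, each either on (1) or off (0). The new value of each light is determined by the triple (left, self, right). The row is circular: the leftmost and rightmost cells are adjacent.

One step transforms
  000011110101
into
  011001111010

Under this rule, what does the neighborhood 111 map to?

At position 5 the neighborhood is 111; the next row has 1 there.

1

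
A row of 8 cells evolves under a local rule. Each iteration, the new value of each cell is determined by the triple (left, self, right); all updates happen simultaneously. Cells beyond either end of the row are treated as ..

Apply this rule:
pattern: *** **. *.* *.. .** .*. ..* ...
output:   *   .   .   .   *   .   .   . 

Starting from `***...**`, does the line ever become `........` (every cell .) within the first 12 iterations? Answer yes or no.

iteration 1: **....*.
iteration 2: *.......
iteration 3: ........
all cells are . at iteration 3

yes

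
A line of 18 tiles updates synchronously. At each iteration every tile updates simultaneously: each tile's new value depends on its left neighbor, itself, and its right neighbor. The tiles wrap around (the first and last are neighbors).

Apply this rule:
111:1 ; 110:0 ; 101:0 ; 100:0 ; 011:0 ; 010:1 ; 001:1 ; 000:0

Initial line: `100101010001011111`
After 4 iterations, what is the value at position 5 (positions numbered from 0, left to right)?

0

001101010011001111
010001010100010110
110011010100110000
000100010101000001
position 5 holds 0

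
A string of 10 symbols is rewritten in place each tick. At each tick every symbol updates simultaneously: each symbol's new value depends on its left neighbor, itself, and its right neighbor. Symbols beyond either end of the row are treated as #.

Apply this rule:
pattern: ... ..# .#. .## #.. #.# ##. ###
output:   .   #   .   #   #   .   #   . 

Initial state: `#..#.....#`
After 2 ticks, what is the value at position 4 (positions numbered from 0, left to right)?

###.#...##
..#..#.##.
position 4 holds .

.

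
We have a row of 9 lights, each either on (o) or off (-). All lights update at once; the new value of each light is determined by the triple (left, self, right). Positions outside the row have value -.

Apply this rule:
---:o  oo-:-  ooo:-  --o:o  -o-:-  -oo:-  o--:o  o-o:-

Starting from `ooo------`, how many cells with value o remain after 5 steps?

6

---oooooo
ooo------  (repeats step 0; period 2)
step 5: ---oooooo
count of o: 6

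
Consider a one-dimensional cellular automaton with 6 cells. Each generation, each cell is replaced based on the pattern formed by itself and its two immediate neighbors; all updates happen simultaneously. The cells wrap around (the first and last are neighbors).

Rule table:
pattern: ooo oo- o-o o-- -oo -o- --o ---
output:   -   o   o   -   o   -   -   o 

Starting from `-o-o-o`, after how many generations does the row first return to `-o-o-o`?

2

o-o-o-
-o-o-o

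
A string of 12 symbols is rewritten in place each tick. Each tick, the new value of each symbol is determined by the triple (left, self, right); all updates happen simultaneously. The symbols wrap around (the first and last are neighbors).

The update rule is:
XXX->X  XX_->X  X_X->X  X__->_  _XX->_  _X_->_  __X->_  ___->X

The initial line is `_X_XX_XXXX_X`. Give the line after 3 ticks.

X_X_XX_XXXX_
_X_X_XX_XXXX
X_X_X_XX_XXX

X_X_X_XX_XXX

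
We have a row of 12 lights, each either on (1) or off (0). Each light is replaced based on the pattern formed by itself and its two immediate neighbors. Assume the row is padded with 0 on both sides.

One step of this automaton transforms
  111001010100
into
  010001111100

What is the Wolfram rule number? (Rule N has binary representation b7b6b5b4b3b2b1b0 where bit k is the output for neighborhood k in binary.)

164

position 1: 111 → 1  (bit 7 = 1)
position 2: 110 → 0  (bit 6 = 0)
position 6: 101 → 1  (bit 5 = 1)
position 3: 100 → 0  (bit 4 = 0)
position 0: 011 → 0  (bit 3 = 0)
position 5: 010 → 1  (bit 2 = 1)
position 4: 001 → 0  (bit 1 = 0)
position 11: 000 → 0  (bit 0 = 0)
bits b7..b0 = 10100100 = 164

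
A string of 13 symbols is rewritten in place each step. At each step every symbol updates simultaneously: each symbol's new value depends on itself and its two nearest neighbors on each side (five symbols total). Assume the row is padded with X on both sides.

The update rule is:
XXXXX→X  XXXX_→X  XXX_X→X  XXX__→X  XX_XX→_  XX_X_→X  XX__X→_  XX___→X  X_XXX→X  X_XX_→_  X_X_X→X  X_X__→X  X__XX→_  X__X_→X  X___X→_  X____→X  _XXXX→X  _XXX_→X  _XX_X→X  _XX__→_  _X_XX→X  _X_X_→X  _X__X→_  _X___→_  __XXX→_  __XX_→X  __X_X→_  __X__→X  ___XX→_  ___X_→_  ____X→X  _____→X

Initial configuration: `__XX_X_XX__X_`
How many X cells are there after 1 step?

step 1: __XXXXX___X_X
count of X: 7

7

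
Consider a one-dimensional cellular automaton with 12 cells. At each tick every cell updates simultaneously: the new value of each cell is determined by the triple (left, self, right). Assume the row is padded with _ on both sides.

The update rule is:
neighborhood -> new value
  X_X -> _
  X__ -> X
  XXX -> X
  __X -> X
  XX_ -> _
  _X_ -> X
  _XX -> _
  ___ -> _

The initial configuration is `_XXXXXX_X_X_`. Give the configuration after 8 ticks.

__X______XX_

X_XXXX__X_XX
X__XX_XXX___
XXX____X_X__
_X_X__XX_XX_
XX_XXX_____X
____X_X___XX
___XX_XX_X__
__X______XX_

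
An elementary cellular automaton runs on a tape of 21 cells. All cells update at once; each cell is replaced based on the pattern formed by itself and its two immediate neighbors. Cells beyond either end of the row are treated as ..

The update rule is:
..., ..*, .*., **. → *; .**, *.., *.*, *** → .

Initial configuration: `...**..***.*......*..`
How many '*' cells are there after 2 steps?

step 1: ***.*.*..*.*.******.*
step 2: ..*.*.*.**.*......*.*
count of *: 8

8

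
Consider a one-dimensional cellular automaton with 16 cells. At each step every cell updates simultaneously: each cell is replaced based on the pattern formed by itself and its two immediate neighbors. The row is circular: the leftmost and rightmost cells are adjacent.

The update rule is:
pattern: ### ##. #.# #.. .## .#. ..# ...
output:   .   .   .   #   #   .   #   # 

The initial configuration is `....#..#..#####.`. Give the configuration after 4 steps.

step 1: ####.##.###....#
step 2: .....#..#..#####
step 3: #####.##.###....
step 4: #.....#..#..####

#.....#..#..####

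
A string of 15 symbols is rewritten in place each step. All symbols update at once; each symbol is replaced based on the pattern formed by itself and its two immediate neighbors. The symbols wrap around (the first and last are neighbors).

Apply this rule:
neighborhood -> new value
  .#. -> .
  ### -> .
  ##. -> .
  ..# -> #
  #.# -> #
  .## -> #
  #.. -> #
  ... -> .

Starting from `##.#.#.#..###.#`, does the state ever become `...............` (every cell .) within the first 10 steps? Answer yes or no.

..#.#.#.###..##
##.#.#.##..###.
#.#.#.##.###..#
.#.#.##.##..###
#.#.##.##.###..
.#.##.##.##..##
#.##.##.##.###.
.##.##.##.##..#
##.##.##.##.##.
#.##.##.##.##.#
step 10 is #.##.##.##.##.#, still not uniform .

no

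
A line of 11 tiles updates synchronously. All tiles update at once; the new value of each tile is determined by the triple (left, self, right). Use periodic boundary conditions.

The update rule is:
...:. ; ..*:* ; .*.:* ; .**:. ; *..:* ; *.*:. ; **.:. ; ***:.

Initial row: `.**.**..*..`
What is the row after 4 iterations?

*.....****.
**...*.....
..*.***...*
***....*.**

***....*.**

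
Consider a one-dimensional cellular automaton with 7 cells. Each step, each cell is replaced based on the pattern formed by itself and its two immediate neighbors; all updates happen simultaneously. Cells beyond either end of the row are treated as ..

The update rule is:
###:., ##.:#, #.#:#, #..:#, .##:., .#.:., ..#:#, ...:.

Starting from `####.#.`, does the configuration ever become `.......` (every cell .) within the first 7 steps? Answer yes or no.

no

...##.#
..#.##.
.#.#.##
#.#.#.#
.#.#.#.
#.#.#.#  (repeats step 4; period 2)
step 7: .#.#.#.
step 7 is .#.#.#., still not uniform .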